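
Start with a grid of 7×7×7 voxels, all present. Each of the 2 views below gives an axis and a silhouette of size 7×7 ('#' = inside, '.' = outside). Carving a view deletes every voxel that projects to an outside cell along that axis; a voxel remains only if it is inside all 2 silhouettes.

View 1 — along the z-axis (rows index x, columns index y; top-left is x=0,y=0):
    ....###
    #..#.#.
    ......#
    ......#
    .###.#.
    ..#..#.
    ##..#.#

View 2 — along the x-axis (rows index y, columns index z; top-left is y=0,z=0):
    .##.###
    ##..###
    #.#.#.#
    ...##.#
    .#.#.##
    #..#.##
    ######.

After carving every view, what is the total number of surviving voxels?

82 voxels

initial block: 7^3 = 343
carve view 1 (along z, XY-mask fill 18/49): 126 voxels remain
carve view 2 (along x, YZ-mask fill 31/49): 82 voxels remain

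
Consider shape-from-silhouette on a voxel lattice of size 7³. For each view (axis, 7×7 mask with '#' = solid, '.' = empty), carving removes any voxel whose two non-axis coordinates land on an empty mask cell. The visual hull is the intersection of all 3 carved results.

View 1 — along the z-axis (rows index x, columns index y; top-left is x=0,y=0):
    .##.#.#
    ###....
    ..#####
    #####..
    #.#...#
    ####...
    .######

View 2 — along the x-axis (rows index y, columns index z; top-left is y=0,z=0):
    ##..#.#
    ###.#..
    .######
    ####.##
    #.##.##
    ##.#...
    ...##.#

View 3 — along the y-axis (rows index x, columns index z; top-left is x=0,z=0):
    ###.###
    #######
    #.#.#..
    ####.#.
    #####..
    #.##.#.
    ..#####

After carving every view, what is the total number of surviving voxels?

93 voxels

initial block: 7^3 = 343
after view 1 [z-axis, 30 of 49 cells solid] → remaining = 210
after view 2 [x-axis, 31 of 49 cells solid] → remaining = 140
after view 3 [y-axis, 35 of 49 cells solid] → remaining = 93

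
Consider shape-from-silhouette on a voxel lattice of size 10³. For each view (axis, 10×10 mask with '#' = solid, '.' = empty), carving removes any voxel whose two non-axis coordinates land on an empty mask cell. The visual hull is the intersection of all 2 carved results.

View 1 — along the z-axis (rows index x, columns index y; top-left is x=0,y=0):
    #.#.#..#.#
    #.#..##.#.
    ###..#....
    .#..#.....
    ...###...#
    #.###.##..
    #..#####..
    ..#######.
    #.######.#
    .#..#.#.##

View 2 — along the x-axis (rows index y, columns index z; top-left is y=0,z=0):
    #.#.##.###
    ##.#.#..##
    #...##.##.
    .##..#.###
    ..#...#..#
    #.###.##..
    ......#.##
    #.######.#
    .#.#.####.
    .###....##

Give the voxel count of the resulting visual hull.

276 voxels

before carving: 1000 voxels (10×10×10)
step 1: project along z, AND mask (52/100) → |grid| = 520
step 2: project along x, AND mask (55/100) → |grid| = 276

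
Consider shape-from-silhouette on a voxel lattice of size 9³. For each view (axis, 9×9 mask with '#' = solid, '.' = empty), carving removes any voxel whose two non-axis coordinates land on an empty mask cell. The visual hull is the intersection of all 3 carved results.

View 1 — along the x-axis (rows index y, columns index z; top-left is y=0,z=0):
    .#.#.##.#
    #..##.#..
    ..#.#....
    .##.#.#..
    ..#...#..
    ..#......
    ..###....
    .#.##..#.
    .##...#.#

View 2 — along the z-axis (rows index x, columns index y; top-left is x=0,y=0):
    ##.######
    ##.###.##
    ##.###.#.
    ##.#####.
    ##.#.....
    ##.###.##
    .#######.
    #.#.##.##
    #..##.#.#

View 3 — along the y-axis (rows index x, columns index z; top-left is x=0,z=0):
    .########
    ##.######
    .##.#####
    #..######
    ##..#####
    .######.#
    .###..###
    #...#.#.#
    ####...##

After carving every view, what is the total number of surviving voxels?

remaining voxels: 142

start: 9×9×9 = 729 voxels
  1. axis=0 (YZ plane), |mask|=29  ⇒  voxels=261
  2. axis=2 (XY plane), |mask|=56  ⇒  voxels=187
  3. axis=1 (XZ plane), |mask|=60  ⇒  voxels=142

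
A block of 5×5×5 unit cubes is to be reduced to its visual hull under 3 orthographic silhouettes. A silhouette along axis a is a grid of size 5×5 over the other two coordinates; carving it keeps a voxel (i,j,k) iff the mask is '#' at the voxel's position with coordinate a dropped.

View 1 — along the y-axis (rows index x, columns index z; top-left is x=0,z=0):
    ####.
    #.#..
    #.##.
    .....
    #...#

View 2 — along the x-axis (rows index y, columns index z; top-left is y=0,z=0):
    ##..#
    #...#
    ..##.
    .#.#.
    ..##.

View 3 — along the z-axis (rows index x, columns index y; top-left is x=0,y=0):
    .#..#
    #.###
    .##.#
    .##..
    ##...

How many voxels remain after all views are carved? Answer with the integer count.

|visual hull| = 15

full grid |V| = 125
after view 1 [y-axis, 11 of 25 cells solid] → remaining = 55
after view 2 [x-axis, 11 of 25 cells solid] → remaining = 24
after view 3 [z-axis, 13 of 25 cells solid] → remaining = 15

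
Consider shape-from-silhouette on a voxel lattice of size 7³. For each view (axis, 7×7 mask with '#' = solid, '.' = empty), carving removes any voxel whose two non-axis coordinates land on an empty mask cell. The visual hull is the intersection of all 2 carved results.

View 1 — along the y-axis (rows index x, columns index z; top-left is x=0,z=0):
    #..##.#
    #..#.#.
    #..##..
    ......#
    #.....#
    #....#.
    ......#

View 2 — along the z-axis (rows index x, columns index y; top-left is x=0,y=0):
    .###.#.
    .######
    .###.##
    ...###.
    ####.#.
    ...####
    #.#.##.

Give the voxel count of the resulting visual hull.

74 voxels

full grid |V| = 343
carve view 1 (along y, XZ-mask fill 16/49): 112 voxels remain
carve view 2 (along z, XY-mask fill 31/49): 74 voxels remain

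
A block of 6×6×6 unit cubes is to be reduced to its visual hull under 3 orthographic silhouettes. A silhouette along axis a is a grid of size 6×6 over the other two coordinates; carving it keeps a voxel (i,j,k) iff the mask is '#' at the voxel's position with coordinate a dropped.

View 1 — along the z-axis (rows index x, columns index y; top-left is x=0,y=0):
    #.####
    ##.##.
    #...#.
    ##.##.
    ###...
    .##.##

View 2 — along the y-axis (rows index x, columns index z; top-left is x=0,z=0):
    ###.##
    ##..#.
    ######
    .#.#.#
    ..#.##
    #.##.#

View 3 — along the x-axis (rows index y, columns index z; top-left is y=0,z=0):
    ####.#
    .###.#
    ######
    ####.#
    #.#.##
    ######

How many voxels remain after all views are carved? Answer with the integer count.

|visual hull| = 69

start: 6×6×6 = 216 voxels
  1. axis=2 (XY plane), |mask|=22  ⇒  voxels=132
  2. axis=1 (XZ plane), |mask|=24  ⇒  voxels=86
  3. axis=0 (YZ plane), |mask|=30  ⇒  voxels=69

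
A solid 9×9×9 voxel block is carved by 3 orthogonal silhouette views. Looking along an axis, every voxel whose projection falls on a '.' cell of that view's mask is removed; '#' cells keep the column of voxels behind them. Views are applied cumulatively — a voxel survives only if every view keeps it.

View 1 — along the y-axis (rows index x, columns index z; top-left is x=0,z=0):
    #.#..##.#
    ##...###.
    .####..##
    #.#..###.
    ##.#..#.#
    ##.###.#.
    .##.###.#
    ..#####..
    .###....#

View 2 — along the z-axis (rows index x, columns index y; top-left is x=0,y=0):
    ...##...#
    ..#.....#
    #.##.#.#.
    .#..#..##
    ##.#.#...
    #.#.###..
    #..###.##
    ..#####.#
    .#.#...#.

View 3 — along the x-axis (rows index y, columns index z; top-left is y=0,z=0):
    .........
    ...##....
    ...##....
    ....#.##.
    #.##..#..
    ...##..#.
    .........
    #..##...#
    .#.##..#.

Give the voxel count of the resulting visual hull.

start: 9×9×9 = 729 voxels
after view 1 [y-axis, 47 of 81 cells solid] → remaining = 423
after view 2 [z-axis, 38 of 81 cells solid] → remaining = 203
after view 3 [x-axis, 22 of 81 cells solid] → remaining = 54

|visual hull| = 54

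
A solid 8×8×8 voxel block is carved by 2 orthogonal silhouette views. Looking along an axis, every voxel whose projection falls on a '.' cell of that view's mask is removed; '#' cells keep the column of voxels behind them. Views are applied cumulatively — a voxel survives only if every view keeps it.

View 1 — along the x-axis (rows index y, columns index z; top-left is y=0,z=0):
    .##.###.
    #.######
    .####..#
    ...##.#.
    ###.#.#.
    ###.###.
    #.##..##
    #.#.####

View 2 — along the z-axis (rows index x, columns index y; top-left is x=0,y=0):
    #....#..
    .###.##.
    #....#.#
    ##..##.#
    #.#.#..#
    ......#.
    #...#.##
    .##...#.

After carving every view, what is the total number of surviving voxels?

147 voxels

before carving: 512 voxels (8×8×8)
  1. axis=0 (YZ plane), |mask|=42  ⇒  voxels=336
  2. axis=2 (XY plane), |mask|=27  ⇒  voxels=147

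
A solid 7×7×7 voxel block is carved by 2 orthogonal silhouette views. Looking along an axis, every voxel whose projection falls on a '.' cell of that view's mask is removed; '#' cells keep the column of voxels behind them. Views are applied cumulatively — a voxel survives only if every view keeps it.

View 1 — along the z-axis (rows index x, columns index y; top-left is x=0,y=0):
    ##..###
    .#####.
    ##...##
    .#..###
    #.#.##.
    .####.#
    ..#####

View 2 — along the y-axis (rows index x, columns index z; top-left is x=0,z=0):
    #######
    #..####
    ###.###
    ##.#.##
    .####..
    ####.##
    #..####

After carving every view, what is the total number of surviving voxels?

full grid |V| = 343
  1. axis=2 (XY plane), |mask|=32  ⇒  voxels=224
  2. axis=1 (XZ plane), |mask|=38  ⇒  voxels=175

175 voxels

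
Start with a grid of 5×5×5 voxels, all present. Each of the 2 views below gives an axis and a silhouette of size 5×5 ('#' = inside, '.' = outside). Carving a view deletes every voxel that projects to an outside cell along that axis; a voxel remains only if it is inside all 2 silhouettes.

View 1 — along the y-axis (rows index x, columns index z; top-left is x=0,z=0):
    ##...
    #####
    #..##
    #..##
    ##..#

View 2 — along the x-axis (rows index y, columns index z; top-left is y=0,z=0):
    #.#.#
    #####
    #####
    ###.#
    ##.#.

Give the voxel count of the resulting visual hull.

|visual hull| = 66

full grid |V| = 125
[1] y-view keeps 16 columns → grid now 80
[2] x-view keeps 20 columns → grid now 66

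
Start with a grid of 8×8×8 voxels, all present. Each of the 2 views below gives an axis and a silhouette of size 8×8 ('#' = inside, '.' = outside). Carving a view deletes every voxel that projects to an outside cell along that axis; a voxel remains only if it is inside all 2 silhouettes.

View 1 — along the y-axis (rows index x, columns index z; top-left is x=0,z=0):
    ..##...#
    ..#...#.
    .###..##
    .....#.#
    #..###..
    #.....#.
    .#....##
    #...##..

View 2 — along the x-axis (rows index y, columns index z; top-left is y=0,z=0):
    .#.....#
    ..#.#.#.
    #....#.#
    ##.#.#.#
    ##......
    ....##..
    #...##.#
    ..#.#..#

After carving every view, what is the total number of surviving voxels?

initial block: 8^3 = 512
[1] y-view keeps 24 columns → grid now 192
[2] x-view keeps 24 columns → grid now 71

|visual hull| = 71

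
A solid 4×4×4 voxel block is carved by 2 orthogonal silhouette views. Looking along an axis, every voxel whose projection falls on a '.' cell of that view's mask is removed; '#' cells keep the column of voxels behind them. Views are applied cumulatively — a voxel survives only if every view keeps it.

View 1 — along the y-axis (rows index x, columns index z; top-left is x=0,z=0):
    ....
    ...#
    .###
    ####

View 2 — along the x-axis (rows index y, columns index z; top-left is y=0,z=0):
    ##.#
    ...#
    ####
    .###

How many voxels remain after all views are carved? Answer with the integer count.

voxel count = 24

full grid |V| = 64
step 1: project along y, AND mask (8/16) → |grid| = 32
step 2: project along x, AND mask (11/16) → |grid| = 24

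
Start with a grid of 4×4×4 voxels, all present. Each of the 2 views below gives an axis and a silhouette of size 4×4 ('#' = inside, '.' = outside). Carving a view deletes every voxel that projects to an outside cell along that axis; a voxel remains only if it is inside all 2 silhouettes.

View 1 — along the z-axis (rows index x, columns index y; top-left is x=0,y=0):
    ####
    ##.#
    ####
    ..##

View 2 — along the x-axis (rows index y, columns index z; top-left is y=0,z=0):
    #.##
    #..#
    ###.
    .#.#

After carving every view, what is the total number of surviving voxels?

32 voxels

before carving: 64 voxels (4×4×4)
[1] z-view keeps 13 columns → grid now 52
[2] x-view keeps 10 columns → grid now 32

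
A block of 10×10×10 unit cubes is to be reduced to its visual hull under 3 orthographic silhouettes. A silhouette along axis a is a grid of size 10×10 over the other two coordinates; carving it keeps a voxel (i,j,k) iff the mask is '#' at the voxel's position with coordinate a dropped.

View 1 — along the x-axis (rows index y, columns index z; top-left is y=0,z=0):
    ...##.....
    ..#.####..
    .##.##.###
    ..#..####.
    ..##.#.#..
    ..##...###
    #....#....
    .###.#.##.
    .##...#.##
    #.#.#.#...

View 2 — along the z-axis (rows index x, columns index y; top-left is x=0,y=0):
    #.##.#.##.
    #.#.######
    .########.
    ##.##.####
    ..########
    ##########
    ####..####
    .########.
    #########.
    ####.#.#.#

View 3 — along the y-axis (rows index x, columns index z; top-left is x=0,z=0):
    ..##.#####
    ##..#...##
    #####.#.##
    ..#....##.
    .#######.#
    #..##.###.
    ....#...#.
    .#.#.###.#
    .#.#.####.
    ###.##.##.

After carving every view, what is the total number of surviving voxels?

before carving: 1000 voxels (10×10×10)
V1 x: intersect with YZ mask (45 set) -- 450 left
V2 z: intersect with XY mask (80 set) -- 370 left
V3 y: intersect with XZ mask (58 set) -- 221 left

221 voxels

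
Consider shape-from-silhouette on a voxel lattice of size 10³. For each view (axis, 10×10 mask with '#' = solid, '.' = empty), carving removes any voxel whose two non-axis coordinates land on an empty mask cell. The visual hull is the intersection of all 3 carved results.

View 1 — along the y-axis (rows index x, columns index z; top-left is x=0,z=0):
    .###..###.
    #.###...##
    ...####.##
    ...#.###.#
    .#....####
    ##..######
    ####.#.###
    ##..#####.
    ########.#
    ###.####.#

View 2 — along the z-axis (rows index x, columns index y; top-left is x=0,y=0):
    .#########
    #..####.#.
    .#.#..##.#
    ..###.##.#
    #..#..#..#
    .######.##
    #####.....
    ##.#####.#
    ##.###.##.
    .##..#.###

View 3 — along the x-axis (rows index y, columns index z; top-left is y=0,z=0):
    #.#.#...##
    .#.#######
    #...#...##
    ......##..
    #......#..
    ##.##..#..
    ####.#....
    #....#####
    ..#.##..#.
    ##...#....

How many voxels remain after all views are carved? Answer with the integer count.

initial block: 10^3 = 1000
  1. axis=1 (XZ plane), |mask|=68  ⇒  voxels=680
  2. axis=2 (XY plane), |mask|=64  ⇒  voxels=441
  3. axis=0 (YZ plane), |mask|=44  ⇒  voxels=191

191 voxels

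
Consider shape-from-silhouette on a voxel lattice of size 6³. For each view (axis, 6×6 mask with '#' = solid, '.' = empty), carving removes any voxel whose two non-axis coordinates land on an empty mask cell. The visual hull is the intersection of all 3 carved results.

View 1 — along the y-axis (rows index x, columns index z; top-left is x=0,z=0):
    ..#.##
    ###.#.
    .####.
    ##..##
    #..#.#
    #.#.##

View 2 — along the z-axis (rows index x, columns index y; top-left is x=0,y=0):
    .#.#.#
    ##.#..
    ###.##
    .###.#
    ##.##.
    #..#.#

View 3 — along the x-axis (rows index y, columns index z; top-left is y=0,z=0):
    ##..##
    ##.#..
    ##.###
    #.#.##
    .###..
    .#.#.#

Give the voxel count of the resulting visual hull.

before carving: 216 voxels (6×6×6)
V1 y: intersect with XZ mask (22 set) -- 132 left
V2 z: intersect with XY mask (22 set) -- 81 left
V3 x: intersect with YZ mask (22 set) -- 50 left

voxel count = 50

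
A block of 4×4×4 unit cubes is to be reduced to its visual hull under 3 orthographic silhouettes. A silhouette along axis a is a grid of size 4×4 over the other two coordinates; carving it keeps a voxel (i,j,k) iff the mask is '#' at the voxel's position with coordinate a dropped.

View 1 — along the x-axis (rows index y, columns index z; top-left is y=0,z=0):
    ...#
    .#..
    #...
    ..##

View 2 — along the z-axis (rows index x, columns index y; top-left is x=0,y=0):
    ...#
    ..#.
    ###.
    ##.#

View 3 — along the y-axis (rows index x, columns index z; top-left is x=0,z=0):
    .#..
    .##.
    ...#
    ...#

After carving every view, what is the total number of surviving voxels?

remaining voxels: 3

before carving: 64 voxels (4×4×4)
V1 x: intersect with YZ mask (5 set) -- 20 left
V2 z: intersect with XY mask (8 set) -- 10 left
V3 y: intersect with XZ mask (5 set) -- 3 left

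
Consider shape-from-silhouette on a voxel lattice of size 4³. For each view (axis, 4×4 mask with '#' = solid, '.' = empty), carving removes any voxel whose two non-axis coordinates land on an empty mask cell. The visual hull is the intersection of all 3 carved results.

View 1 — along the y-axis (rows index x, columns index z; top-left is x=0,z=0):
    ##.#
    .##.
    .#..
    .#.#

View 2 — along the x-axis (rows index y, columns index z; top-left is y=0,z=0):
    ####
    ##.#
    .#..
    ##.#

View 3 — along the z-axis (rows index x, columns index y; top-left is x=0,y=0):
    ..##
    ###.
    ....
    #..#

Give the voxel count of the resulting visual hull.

voxel count = 12

before carving: 64 voxels (4×4×4)
[1] y-view keeps 8 columns → grid now 32
[2] x-view keeps 11 columns → grid now 26
[3] z-view keeps 7 columns → grid now 12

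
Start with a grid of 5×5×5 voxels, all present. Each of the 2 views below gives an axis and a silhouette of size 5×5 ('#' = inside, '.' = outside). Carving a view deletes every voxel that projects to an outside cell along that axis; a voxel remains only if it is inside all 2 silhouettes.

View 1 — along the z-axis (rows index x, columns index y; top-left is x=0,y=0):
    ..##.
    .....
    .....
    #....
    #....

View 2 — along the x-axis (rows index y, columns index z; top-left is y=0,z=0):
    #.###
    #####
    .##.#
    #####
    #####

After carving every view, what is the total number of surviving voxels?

before carving: 125 voxels (5×5×5)
step 1: project along z, AND mask (4/25) → |grid| = 20
step 2: project along x, AND mask (22/25) → |grid| = 16

voxel count = 16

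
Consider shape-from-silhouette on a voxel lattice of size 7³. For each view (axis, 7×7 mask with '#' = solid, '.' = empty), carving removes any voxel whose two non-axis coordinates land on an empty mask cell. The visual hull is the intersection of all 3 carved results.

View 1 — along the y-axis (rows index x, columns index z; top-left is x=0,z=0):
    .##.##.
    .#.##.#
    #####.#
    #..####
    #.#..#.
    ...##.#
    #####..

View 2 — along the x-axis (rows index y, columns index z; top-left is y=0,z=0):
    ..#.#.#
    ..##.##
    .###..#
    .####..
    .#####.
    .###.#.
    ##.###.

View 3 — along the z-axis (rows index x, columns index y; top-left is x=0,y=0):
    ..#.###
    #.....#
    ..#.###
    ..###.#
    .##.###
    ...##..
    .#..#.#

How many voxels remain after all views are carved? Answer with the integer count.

start: 7×7×7 = 343 voxels
carve view 1 (along y, XZ-mask fill 30/49): 210 voxels remain
carve view 2 (along x, YZ-mask fill 29/49): 126 voxels remain
carve view 3 (along z, XY-mask fill 24/49): 66 voxels remain

|visual hull| = 66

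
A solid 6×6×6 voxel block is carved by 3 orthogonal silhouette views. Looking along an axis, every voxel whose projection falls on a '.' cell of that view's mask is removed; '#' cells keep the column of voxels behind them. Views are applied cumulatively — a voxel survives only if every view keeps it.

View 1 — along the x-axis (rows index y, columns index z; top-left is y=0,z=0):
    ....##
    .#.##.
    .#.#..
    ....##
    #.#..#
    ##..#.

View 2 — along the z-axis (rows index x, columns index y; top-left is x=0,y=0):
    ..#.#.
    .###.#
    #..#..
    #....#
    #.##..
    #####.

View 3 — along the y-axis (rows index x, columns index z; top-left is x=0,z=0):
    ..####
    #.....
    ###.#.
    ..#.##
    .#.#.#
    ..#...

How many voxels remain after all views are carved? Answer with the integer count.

14 voxels

initial block: 6^3 = 216
after view 1 [x-axis, 15 of 36 cells solid] → remaining = 90
after view 2 [z-axis, 18 of 36 cells solid] → remaining = 42
after view 3 [y-axis, 16 of 36 cells solid] → remaining = 14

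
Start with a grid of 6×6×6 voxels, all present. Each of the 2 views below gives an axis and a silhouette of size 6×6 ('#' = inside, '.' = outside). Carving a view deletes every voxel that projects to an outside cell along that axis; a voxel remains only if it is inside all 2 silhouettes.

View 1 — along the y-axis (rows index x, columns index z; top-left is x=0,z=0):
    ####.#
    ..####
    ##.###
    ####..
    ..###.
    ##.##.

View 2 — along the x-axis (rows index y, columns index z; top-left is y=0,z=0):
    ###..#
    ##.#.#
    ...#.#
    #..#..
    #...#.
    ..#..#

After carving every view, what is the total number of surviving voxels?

start: 6×6×6 = 216 voxels
after view 1 [y-axis, 25 of 36 cells solid] → remaining = 150
after view 2 [x-axis, 16 of 36 cells solid] → remaining = 66

66 voxels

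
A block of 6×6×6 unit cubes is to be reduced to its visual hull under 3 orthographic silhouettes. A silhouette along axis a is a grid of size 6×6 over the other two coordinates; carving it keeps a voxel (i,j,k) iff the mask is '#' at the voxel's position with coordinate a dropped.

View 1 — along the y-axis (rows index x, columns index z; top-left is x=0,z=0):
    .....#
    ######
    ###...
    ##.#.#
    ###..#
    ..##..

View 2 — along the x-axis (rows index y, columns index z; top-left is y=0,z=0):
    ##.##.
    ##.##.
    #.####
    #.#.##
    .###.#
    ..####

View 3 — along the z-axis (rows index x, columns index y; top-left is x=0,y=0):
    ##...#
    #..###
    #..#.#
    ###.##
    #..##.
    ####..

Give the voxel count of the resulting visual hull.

full grid |V| = 216
carve view 1 (along y, XZ-mask fill 20/36): 120 voxels remain
carve view 2 (along x, YZ-mask fill 25/36): 80 voxels remain
carve view 3 (along z, XY-mask fill 22/36): 49 voxels remain

49 voxels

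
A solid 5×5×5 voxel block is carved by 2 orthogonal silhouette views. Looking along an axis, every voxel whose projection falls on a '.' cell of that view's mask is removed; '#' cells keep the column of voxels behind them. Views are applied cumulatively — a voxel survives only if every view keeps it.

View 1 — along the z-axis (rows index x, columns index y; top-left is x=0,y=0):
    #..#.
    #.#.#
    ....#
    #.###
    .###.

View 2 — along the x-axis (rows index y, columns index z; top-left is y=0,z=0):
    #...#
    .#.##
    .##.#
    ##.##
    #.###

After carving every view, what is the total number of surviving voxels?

full grid |V| = 125
[1] z-view keeps 13 columns → grid now 65
[2] x-view keeps 16 columns → grid now 42

voxel count = 42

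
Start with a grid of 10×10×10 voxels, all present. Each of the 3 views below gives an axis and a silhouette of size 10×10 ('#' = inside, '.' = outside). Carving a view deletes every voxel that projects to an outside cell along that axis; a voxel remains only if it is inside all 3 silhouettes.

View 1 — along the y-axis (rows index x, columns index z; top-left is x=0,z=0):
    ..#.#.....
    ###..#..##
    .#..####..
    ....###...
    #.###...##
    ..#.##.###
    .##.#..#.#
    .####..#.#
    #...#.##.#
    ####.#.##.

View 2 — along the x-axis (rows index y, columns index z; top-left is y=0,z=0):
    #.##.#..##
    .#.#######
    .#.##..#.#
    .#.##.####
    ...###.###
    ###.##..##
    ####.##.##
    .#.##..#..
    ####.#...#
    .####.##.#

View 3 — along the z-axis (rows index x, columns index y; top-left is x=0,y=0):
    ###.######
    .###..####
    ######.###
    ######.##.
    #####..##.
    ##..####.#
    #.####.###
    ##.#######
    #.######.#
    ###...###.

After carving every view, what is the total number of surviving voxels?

full grid |V| = 1000
V1 y: intersect with XZ mask (51 set) -- 510 left
V2 x: intersect with YZ mask (64 set) -- 330 left
V3 z: intersect with XY mask (78 set) -- 249 left

249 voxels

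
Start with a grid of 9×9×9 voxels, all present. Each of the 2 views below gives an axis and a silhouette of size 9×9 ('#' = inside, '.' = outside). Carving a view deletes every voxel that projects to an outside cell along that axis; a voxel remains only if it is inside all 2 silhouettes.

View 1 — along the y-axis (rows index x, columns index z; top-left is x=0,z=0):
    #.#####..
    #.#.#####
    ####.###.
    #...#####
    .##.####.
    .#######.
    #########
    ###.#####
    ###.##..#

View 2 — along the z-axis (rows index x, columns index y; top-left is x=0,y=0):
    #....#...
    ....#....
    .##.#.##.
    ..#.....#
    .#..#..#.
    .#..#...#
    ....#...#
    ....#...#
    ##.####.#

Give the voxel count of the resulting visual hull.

181 voxels

start: 9×9×9 = 729 voxels
carve view 1 (along y, XZ-mask fill 62/81): 558 voxels remain
carve view 2 (along z, XY-mask fill 27/81): 181 voxels remain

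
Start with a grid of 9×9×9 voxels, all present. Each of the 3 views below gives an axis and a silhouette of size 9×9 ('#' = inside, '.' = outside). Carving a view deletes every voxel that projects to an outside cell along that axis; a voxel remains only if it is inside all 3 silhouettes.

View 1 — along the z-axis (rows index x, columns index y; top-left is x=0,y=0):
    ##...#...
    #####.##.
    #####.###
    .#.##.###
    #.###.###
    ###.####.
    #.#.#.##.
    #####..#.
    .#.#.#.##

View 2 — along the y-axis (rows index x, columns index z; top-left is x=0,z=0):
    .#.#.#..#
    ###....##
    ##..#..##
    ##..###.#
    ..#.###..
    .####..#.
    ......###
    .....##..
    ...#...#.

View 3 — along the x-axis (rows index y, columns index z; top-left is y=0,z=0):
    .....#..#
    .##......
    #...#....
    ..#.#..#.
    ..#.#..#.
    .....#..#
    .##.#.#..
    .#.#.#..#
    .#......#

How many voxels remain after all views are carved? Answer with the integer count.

voxel count = 71

full grid |V| = 729
  1. axis=2 (XY plane), |mask|=54  ⇒  voxels=486
  2. axis=1 (XZ plane), |mask|=36  ⇒  voxels=223
  3. axis=0 (YZ plane), |mask|=24  ⇒  voxels=71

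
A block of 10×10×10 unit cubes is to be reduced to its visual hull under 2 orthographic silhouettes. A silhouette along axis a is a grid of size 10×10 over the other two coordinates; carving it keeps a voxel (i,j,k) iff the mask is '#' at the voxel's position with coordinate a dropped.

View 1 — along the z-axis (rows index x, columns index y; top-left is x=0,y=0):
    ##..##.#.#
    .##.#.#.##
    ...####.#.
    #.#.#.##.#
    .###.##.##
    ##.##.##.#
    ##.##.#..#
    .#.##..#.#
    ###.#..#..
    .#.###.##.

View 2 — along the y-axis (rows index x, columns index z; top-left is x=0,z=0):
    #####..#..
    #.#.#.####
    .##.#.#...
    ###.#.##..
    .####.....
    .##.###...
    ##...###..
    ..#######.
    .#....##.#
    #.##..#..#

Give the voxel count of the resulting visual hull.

312 voxels

full grid |V| = 1000
[1] z-view keeps 59 columns → grid now 590
[2] y-view keeps 53 columns → grid now 312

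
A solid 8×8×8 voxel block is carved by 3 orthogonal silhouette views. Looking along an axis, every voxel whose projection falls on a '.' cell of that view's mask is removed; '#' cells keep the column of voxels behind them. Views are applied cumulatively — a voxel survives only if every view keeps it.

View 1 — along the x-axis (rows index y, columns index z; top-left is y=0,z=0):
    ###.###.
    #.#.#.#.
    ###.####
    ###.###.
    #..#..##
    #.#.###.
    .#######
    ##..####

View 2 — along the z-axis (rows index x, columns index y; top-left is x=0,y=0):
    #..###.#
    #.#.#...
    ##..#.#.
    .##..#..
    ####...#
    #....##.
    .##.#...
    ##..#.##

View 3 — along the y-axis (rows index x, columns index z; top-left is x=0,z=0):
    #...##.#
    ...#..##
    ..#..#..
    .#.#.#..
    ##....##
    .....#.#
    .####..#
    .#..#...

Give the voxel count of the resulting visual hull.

|visual hull| = 64

before carving: 512 voxels (8×8×8)
carve view 1 (along x, YZ-mask fill 45/64): 360 voxels remain
carve view 2 (along z, XY-mask fill 31/64): 170 voxels remain
carve view 3 (along y, XZ-mask fill 25/64): 64 voxels remain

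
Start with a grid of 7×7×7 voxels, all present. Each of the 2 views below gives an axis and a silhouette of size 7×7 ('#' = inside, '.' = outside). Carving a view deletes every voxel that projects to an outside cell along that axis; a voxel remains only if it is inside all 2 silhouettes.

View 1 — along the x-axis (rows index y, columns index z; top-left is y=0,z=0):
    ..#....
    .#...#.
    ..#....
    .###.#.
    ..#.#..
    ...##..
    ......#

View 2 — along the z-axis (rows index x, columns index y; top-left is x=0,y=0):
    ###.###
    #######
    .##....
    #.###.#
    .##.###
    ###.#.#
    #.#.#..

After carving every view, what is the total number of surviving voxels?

start: 7×7×7 = 343 voxels
V1 x: intersect with YZ mask (13 set) -- 91 left
V2 z: intersect with XY mask (33 set) -- 53 left

remaining voxels: 53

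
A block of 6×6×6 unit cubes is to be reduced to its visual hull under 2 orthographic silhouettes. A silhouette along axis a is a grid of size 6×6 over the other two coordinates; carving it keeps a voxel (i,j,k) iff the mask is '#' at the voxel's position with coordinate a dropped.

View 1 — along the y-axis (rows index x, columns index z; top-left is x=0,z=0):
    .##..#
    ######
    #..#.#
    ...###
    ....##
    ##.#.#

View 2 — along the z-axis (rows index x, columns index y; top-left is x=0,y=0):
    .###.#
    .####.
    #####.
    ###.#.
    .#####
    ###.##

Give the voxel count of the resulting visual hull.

full grid |V| = 216
  1. axis=1 (XZ plane), |mask|=21  ⇒  voxels=126
  2. axis=2 (XY plane), |mask|=27  ⇒  voxels=93

voxel count = 93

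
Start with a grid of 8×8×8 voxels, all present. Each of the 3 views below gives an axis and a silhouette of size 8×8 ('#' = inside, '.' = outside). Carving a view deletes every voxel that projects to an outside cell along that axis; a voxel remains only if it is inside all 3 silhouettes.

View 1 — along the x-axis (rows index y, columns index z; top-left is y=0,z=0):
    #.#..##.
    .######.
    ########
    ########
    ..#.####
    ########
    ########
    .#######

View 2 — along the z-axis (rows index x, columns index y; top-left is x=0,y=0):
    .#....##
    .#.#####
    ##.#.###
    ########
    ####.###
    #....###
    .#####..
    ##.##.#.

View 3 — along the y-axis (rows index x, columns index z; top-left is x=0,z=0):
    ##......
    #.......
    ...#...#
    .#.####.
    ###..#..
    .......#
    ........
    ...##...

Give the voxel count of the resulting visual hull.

start: 8×8×8 = 512 voxels
  1. axis=0 (YZ plane), |mask|=54  ⇒  voxels=432
  2. axis=2 (XY plane), |mask|=44  ⇒  voxels=300
  3. axis=1 (XZ plane), |mask|=17  ⇒  voxels=86

remaining voxels: 86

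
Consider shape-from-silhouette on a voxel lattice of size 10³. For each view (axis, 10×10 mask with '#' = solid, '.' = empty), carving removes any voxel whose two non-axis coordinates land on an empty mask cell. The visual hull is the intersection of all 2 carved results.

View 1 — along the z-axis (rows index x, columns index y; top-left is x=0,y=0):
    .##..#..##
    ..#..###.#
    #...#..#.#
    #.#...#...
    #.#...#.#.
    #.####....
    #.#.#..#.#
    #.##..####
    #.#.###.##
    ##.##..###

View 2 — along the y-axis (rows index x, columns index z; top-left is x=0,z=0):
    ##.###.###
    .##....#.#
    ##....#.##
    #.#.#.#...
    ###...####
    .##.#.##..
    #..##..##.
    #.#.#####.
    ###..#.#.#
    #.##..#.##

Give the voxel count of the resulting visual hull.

before carving: 1000 voxels (10×10×10)
carve view 1 (along z, XY-mask fill 52/100): 520 voxels remain
carve view 2 (along y, XZ-mask fill 57/100): 303 voxels remain

voxel count = 303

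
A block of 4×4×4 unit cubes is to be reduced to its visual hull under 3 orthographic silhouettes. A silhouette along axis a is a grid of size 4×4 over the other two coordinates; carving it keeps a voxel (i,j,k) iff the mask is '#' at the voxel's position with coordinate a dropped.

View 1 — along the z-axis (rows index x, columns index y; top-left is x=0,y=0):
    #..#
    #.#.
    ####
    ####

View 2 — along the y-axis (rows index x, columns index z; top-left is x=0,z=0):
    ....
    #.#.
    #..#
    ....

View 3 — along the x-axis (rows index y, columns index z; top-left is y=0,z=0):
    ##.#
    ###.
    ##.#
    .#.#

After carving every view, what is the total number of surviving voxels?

full grid |V| = 64
after view 1 [z-axis, 12 of 16 cells solid] → remaining = 48
after view 2 [y-axis, 4 of 16 cells solid] → remaining = 12
after view 3 [x-axis, 11 of 16 cells solid] → remaining = 8

|visual hull| = 8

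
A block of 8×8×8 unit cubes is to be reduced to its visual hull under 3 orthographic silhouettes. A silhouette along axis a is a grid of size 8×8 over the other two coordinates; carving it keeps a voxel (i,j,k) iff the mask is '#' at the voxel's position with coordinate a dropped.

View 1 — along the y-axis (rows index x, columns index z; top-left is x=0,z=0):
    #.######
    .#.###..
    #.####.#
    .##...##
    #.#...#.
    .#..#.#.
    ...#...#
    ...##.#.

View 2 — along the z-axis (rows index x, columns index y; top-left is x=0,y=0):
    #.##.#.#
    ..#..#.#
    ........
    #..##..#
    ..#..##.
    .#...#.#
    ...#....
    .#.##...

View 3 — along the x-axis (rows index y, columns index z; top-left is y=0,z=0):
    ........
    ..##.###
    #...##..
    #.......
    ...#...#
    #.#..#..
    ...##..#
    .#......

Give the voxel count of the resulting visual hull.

remaining voxels: 21

full grid |V| = 512
carve view 1 (along y, XZ-mask fill 32/64): 256 voxels remain
carve view 2 (along z, XY-mask fill 22/64): 92 voxels remain
carve view 3 (along x, YZ-mask fill 18/64): 21 voxels remain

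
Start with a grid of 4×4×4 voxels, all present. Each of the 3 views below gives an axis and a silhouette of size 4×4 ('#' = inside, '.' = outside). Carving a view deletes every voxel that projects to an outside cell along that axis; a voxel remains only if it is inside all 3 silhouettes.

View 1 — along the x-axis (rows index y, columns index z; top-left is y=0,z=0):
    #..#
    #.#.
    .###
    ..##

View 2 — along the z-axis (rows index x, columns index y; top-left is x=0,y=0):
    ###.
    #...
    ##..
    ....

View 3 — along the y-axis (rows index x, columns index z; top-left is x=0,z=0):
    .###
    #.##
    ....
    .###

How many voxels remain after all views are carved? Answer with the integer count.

before carving: 64 voxels (4×4×4)
after view 1 [x-axis, 9 of 16 cells solid] → remaining = 36
after view 2 [z-axis, 6 of 16 cells solid] → remaining = 13
after view 3 [y-axis, 9 of 16 cells solid] → remaining = 7

7 voxels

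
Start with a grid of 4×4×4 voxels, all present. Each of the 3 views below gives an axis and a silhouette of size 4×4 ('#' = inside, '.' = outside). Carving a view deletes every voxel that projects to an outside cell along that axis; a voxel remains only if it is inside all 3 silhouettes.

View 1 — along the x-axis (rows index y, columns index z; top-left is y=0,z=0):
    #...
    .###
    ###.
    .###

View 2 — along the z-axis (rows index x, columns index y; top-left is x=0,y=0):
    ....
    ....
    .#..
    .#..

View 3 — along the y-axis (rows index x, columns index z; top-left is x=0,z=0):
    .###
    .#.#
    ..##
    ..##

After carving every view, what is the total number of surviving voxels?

remaining voxels: 4

initial block: 4^3 = 64
step 1: project along x, AND mask (10/16) → |grid| = 40
step 2: project along z, AND mask (2/16) → |grid| = 6
step 3: project along y, AND mask (9/16) → |grid| = 4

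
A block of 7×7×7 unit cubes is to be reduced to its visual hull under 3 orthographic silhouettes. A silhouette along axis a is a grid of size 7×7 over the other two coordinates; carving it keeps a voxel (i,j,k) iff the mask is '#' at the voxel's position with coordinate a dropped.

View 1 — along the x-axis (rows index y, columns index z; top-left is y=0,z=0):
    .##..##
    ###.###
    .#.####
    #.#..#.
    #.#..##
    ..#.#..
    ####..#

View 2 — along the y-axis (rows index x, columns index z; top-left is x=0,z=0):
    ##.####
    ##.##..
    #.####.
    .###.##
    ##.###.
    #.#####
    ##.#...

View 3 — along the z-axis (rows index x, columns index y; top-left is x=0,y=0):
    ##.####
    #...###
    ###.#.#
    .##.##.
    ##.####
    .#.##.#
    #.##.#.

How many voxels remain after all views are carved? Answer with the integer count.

|visual hull| = 85

start: 7×7×7 = 343 voxels
carve view 1 (along x, YZ-mask fill 29/49): 203 voxels remain
carve view 2 (along y, XZ-mask fill 34/49): 131 voxels remain
carve view 3 (along z, XY-mask fill 33/49): 85 voxels remain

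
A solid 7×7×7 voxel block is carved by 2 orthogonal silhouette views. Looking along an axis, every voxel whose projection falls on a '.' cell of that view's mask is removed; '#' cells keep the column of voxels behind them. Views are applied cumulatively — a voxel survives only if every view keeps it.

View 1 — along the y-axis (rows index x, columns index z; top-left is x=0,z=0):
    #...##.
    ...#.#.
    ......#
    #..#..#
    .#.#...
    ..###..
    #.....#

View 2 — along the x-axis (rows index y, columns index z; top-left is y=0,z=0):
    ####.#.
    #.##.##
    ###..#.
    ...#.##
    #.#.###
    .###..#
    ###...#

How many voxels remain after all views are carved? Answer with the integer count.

full grid |V| = 343
carve view 1 (along y, XZ-mask fill 16/49): 112 voxels remain
carve view 2 (along x, YZ-mask fill 30/49): 68 voxels remain

voxel count = 68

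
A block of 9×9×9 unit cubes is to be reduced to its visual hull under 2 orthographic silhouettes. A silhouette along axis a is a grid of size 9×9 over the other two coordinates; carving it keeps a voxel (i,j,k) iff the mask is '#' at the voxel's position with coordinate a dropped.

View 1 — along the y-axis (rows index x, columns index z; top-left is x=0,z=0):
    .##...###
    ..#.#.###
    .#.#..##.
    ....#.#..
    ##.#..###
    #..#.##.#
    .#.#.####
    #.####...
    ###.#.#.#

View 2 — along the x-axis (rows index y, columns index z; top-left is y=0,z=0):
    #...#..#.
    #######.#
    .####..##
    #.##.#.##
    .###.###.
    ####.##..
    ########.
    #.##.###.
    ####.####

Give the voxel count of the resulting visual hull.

start: 9×9×9 = 729 voxels
V1 y: intersect with XZ mask (44 set) -- 396 left
V2 x: intersect with YZ mask (57 set) -- 274 left

remaining voxels: 274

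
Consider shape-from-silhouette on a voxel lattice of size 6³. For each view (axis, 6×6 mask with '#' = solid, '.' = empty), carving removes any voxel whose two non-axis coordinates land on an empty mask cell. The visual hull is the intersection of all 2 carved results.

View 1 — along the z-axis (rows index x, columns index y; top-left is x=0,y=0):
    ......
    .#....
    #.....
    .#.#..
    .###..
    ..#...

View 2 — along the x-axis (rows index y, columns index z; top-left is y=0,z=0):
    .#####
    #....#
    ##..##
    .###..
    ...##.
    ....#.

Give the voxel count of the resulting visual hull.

remaining voxels: 25

start: 6×6×6 = 216 voxels
  1. axis=2 (XY plane), |mask|=8  ⇒  voxels=48
  2. axis=0 (YZ plane), |mask|=17  ⇒  voxels=25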